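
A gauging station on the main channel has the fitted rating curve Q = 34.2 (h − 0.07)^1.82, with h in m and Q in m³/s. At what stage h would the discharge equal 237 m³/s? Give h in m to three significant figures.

2.97 m

h − h₀ = (Q/C)^(1/b) = (237/34.2)^(1/1.82) = 2.897 m
h = 0.07 + 2.897 = 2.967 m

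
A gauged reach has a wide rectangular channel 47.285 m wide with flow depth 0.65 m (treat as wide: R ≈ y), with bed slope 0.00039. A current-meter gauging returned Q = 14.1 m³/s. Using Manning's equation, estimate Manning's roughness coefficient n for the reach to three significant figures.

A = b·y = 47.285 × 0.65 = 30.74 m²
Wide channel: R ≈ y = 0.65 m
n = (1/Q)·A·R^(2/3)·S^(1/2) = (1/14.1) × 30.74 × 0.7504 × 0.01975 = 0.03230

0.0323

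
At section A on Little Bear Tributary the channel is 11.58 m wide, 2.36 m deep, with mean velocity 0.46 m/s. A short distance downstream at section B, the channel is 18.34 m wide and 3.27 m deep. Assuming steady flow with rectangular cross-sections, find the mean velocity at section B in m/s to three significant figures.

0.210 m/s

Q = A₁V₁ = (11.58×2.36) × 0.46 = 12.57 m³/s
A₂ = 18.34 × 3.27 = 59.97 m²
V₂ = Q/A₂ = 12.57/59.97 = 0.2096 m/s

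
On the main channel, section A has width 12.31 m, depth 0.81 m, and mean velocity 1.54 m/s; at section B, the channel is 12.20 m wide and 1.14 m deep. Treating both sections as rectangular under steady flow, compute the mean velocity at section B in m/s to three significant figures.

1.10 m/s

Q = A₁V₁ = (12.31×0.81) × 1.54 = 15.36 m³/s
A₂ = 12.20 × 1.14 = 13.91 m²
V₂ = Q/A₂ = 15.36/13.91 = 1.104 m/s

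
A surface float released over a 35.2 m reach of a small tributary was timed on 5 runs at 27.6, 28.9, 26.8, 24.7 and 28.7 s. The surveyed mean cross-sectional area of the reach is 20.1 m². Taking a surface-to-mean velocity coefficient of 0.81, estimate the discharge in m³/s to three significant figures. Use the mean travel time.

21.0 m³/s

t̄ = (27.6 + 28.9 + 26.8 + 24.7 + 28.7) / 5 = 27.34 s
v_surface = L / t̄ = 35.2 / 27.34 = 1.287 m/s
v_mean = 0.81 × 1.287 = 1.043 m/s
Q = A × v_mean = 20.1 × 1.043 = 20.96 m³/s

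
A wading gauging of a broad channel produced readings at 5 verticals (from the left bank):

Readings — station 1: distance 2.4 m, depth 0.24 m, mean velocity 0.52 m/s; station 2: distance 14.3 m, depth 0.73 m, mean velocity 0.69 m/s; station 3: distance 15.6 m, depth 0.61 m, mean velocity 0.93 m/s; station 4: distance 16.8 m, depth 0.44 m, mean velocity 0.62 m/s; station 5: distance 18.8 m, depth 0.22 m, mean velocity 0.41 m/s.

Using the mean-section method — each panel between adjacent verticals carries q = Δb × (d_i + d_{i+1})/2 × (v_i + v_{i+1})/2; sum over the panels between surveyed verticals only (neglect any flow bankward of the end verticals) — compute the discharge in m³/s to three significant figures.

Panel 1-2: Δb = 11.9 m, d̄ = (0.24+0.73)/2 = 0.485, v̄ = (0.52+0.69)/2 = 0.605 → q = 11.9×0.485×0.605 = 3.492 m³/s
Panel 2-3: Δb = 1.3 m, d̄ = (0.73+0.61)/2 = 0.67, v̄ = (0.69+0.93)/2 = 0.81 → q = 1.3×0.67×0.81 = 0.7055 m³/s
Panel 3-4: Δb = 1.2 m, d̄ = (0.61+0.44)/2 = 0.525, v̄ = (0.93+0.62)/2 = 0.775 → q = 1.2×0.525×0.775 = 0.4883 m³/s
Panel 4-5: Δb = 2 m, d̄ = (0.44+0.22)/2 = 0.33, v̄ = (0.62+0.41)/2 = 0.515 → q = 2×0.33×0.515 = 0.3399 m³/s
Q = Σ q = 5.025 m³/s

5.03 m³/s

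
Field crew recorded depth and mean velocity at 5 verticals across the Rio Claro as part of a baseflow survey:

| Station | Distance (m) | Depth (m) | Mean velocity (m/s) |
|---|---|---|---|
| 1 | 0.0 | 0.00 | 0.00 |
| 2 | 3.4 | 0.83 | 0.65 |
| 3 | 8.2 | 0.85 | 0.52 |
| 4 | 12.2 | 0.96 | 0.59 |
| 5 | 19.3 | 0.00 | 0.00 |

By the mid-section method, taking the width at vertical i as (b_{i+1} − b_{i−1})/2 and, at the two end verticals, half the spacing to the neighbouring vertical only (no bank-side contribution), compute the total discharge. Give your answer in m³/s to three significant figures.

7.30 m³/s

w_2 = (8.2 − 0.0)/2 = 4.1 m; q_2 = 0.65 × 0.83 × 4.1 = 2.212 m³/s
w_3 = (12.2 − 3.4)/2 = 4.4 m; q_3 = 0.52 × 0.85 × 4.4 = 1.945 m³/s
w_4 = (19.3 − 8.2)/2 = 5.55 m; q_4 = 0.59 × 0.96 × 5.55 = 3.144 m³/s
Stations 1, 5 contribute zero (depth or velocity is 0).
Q = Σ qᵢ = 7.300 m³/s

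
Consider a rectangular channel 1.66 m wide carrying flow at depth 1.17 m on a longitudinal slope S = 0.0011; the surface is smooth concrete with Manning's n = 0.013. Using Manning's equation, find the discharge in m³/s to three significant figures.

3.06 m³/s

A = b·y = 1.66 × 1.17 = 1.942 m²
P = b + 2y = 1.66 + 2×1.17 = 4.000 m
R = A/P = 1.942/4.000 = 0.4856 m
Q = (1/n)·A·R^(2/3)·S^(1/2) = (1/0.013) × 1.942 × 0.4856^(2/3) × 0.0011^(1/2) = 3.061 m³/s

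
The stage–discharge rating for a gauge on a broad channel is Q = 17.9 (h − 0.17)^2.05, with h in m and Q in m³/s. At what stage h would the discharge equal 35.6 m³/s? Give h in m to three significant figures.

h − h₀ = (Q/C)^(1/b) = (35.6/17.9)^(1/2.05) = 1.398 m
h = 0.17 + 1.398 = 1.568 m

1.57 m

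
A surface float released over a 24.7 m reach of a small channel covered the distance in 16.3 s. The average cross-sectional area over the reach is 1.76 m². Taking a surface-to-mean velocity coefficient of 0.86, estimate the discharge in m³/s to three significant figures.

v_surface = L / t̄ = 24.7 / 16.3 = 1.515 m/s
v_mean = 0.86 × 1.515 = 1.303 m/s
Q = A × v_mean = 1.76 × 1.303 = 2.294 m³/s

2.29 m³/s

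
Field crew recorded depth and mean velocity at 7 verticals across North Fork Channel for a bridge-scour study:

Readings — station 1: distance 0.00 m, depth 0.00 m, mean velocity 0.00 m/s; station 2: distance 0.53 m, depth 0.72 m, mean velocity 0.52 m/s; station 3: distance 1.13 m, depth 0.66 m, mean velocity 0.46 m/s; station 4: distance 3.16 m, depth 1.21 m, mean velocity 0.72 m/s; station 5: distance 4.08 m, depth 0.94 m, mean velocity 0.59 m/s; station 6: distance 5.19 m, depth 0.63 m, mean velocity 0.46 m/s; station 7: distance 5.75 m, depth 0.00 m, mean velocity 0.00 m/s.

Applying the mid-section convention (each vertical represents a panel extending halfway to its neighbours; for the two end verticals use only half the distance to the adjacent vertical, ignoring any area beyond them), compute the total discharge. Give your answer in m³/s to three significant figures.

2.70 m³/s

w_2 = (1.13 − 0.00)/2 = 0.565 m; q_2 = 0.52 × 0.72 × 0.565 = 0.2115 m³/s
w_3 = (3.16 − 0.53)/2 = 1.315 m; q_3 = 0.46 × 0.66 × 1.315 = 0.3992 m³/s
w_4 = (4.08 − 1.13)/2 = 1.475 m; q_4 = 0.72 × 1.21 × 1.475 = 1.285 m³/s
w_5 = (5.19 − 3.16)/2 = 1.015 m; q_5 = 0.59 × 0.94 × 1.015 = 0.5629 m³/s
w_6 = (5.75 − 4.08)/2 = 0.835 m; q_6 = 0.46 × 0.63 × 0.835 = 0.2420 m³/s
Stations 1, 7 contribute zero (depth or velocity is 0).
Q = Σ qᵢ = 2.701 m³/s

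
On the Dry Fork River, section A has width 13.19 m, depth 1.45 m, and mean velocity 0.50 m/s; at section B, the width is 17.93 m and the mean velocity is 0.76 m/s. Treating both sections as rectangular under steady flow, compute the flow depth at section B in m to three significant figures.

Q = A₁V₁ = (13.19×1.45) × 0.50 = 9.563 m³/s
d₂ = Q/(b₂ V₂) = 9.563/(17.93×0.76) = 0.7018 m

0.702 m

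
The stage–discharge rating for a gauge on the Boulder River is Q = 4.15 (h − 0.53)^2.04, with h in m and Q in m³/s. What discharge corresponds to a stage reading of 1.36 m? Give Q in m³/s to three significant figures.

Q = 4.15 × (1.36 − 0.53)^2.04 = 4.15 × 0.83^2.04 = 2.838 m³/s

2.84 m³/s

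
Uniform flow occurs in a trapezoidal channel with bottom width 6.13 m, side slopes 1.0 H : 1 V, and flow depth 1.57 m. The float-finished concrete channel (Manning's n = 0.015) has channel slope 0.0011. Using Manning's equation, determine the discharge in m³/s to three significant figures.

29.2 m³/s

A = (b + z·y)·y = (6.13 + 1.0×1.57)×1.57 = 12.09 m²
P = b + 2y√(1+z²) = 6.13 + 2×1.57×√(1+1.0²) = 10.57 m
R = A/P = 12.09/10.57 = 1.144 m
Q = (1/n)·A·R^(2/3)·S^(1/2) = (1/0.015) × 12.09 × 1.144^(2/3) × 0.0011^(1/2) = 29.23 m³/s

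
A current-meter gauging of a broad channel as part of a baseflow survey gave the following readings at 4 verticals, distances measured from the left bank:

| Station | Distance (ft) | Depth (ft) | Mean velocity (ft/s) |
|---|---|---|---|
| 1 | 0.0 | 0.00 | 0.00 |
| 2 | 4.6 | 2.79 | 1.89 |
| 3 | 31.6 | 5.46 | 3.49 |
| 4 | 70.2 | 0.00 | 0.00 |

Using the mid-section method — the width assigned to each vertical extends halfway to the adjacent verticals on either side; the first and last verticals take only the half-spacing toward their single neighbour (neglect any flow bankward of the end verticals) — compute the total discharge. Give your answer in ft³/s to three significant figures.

w_2 = (31.6 − 0.0)/2 = 15.8 ft; q_2 = 1.89 × 2.79 × 15.8 = 83.31 ft³/s
w_3 = (70.2 − 4.6)/2 = 32.8 ft; q_3 = 3.49 × 5.46 × 32.8 = 625.0 ft³/s
Stations 1, 4 contribute zero (depth or velocity is 0).
Q = Σ qᵢ = 708.3 ft³/s

708 ft³/s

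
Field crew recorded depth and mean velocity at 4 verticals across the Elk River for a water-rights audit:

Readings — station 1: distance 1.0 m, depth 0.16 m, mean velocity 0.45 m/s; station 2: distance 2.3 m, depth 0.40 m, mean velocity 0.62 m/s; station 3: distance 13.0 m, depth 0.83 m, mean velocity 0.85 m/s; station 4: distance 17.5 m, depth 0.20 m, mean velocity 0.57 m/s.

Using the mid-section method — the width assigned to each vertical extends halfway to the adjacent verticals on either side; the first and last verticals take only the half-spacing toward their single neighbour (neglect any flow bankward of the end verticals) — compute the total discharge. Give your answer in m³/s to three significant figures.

w_1 = (2.3 − 1.0)/2 = 0.65 m; q_1 = 0.45 × 0.16 × 0.65 = 0.04680 m³/s
w_2 = (13.0 − 1.0)/2 = 6 m; q_2 = 0.62 × 0.40 × 6 = 1.488 m³/s
w_3 = (17.5 − 2.3)/2 = 7.6 m; q_3 = 0.85 × 0.83 × 7.6 = 5.362 m³/s
w_4 = (17.5 − 13.0)/2 = 2.25 m; q_4 = 0.57 × 0.20 × 2.25 = 0.2565 m³/s
Q = Σ qᵢ = 7.153 m³/s

7.15 m³/s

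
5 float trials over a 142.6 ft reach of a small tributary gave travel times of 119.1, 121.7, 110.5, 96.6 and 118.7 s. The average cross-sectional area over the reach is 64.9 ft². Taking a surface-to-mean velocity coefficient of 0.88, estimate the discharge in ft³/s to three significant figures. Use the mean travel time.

71.9 ft³/s

t̄ = (119.1 + 121.7 + 110.5 + 96.6 + 118.7) / 5 = 113.32 s
v_surface = L / t̄ = 142.6 / 113.32 = 1.258 ft/s
v_mean = 0.88 × 1.258 = 1.107 ft/s
Q = A × v_mean = 64.9 × 1.107 = 71.87 ft³/s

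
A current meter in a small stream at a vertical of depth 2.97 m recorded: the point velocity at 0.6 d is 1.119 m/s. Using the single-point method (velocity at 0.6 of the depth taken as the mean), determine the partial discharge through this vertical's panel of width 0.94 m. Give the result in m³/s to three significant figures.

3.12 m³/s

v̄ = v₀.₆ = 1.119 m/s
q = v̄ × d × w = 1.119 × 2.97 × 0.94 = 3.124 m³/s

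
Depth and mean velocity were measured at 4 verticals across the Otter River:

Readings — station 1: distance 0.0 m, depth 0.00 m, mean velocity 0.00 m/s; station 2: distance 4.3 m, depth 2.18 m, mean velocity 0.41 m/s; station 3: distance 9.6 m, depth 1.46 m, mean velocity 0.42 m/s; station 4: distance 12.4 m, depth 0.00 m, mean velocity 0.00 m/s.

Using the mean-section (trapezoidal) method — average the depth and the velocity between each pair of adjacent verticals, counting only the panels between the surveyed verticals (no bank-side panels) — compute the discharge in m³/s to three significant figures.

5.39 m³/s

Panel 1-2: Δb = 4.3 m, d̄ = (0.00+2.18)/2 = 1.09, v̄ = (0.00+0.41)/2 = 0.205 → q = 4.3×1.09×0.205 = 0.9608 m³/s
Panel 2-3: Δb = 5.3 m, d̄ = (2.18+1.46)/2 = 1.82, v̄ = (0.41+0.42)/2 = 0.415 → q = 5.3×1.82×0.415 = 4.003 m³/s
Panel 3-4: Δb = 2.8 m, d̄ = (1.46+0.00)/2 = 0.73, v̄ = (0.42+0.00)/2 = 0.21 → q = 2.8×0.73×0.21 = 0.4292 m³/s
Q = Σ q = 5.393 m³/s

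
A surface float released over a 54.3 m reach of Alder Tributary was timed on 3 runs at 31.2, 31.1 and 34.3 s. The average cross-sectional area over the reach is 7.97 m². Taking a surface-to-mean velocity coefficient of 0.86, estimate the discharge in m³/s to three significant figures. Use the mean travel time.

t̄ = (31.2 + 31.1 + 34.3) / 3 = 32.2 s
v_surface = L / t̄ = 54.3 / 32.2 = 1.686 m/s
v_mean = 0.86 × 1.686 = 1.450 m/s
Q = A × v_mean = 7.97 × 1.450 = 11.56 m³/s

11.6 m³/s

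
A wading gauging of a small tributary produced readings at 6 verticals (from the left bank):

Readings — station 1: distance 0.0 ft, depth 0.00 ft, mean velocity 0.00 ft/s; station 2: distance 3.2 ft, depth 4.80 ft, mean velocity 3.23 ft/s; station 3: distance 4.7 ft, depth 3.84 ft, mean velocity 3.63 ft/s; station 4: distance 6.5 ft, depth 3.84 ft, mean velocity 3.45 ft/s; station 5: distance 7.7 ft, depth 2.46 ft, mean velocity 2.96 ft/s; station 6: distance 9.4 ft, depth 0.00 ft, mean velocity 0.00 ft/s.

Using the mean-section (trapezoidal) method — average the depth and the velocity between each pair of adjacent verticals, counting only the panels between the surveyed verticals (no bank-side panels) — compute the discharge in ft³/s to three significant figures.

Panel 1-2: Δb = 3.2 ft, d̄ = (0.00+4.80)/2 = 2.4, v̄ = (0.00+3.23)/2 = 1.615 → q = 3.2×2.4×1.615 = 12.40 ft³/s
Panel 2-3: Δb = 1.5 ft, d̄ = (4.80+3.84)/2 = 4.32, v̄ = (3.23+3.63)/2 = 3.43 → q = 1.5×4.32×3.43 = 22.23 ft³/s
Panel 3-4: Δb = 1.8 ft, d̄ = (3.84+3.84)/2 = 3.84, v̄ = (3.63+3.45)/2 = 3.54 → q = 1.8×3.84×3.54 = 24.47 ft³/s
Panel 4-5: Δb = 1.2 ft, d̄ = (3.84+2.46)/2 = 3.15, v̄ = (3.45+2.96)/2 = 3.205 → q = 1.2×3.15×3.205 = 12.11 ft³/s
Panel 5-6: Δb = 1.7 ft, d̄ = (2.46+0.00)/2 = 1.23, v̄ = (2.96+0.00)/2 = 1.48 → q = 1.7×1.23×1.48 = 3.095 ft³/s
Q = Σ q = 74.31 ft³/s

74.3 ft³/s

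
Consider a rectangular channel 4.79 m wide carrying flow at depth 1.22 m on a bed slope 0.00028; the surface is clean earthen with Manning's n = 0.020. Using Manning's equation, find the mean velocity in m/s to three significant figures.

A = b·y = 4.79 × 1.22 = 5.844 m²
P = b + 2y = 4.79 + 2×1.22 = 7.230 m
R = A/P = 5.844/7.230 = 0.8083 m
Q = (1/n)·A·R^(2/3)·S^(1/2) = (1/0.020) × 5.844 × 0.8083^(2/3) × 0.00028^(1/2) = 4.242 m³/s
V = Q/A = 4.242/5.844 = 0.7260 m/s

0.726 m/s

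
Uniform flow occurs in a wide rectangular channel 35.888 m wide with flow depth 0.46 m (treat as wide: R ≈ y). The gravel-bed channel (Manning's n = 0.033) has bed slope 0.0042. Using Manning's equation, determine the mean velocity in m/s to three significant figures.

A = b·y = 35.888 × 0.46 = 16.51 m²
Wide channel: R ≈ y = 0.46 m
Q = (1/n)·A·R^(2/3)·S^(1/2) = (1/0.033) × 16.51 × 0.4600^(2/3) × 0.0042^(1/2) = 19.32 m³/s
V = Q/A = 19.32/16.51 = 1.170 m/s

1.17 m/s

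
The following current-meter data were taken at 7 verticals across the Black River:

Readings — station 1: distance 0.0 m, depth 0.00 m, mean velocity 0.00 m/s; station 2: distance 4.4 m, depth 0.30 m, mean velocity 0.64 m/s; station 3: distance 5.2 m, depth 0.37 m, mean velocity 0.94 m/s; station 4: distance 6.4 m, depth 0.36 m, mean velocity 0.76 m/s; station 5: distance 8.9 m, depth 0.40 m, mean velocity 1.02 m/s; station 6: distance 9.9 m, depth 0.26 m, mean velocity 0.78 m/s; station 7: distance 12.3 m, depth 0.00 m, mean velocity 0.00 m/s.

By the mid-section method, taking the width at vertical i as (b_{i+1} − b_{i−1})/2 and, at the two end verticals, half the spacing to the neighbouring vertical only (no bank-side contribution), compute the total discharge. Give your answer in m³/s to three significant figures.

2.41 m³/s

w_2 = (5.2 − 0.0)/2 = 2.6 m; q_2 = 0.64 × 0.30 × 2.6 = 0.4992 m³/s
w_3 = (6.4 − 4.4)/2 = 1 m; q_3 = 0.94 × 0.37 × 1 = 0.3478 m³/s
w_4 = (8.9 − 5.2)/2 = 1.85 m; q_4 = 0.76 × 0.36 × 1.85 = 0.5062 m³/s
w_5 = (9.9 − 6.4)/2 = 1.75 m; q_5 = 1.02 × 0.40 × 1.75 = 0.7140 m³/s
w_6 = (12.3 − 8.9)/2 = 1.7 m; q_6 = 0.78 × 0.26 × 1.7 = 0.3448 m³/s
Stations 1, 7 contribute zero (depth or velocity is 0).
Q = Σ qᵢ = 2.412 m³/s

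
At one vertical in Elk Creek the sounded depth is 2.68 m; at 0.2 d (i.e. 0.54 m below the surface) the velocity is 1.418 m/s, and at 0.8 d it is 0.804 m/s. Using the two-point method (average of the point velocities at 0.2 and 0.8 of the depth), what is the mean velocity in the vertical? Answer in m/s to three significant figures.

v̄ = (1.418 + 0.804) / 2 = 1.111 m/s

1.11 m/s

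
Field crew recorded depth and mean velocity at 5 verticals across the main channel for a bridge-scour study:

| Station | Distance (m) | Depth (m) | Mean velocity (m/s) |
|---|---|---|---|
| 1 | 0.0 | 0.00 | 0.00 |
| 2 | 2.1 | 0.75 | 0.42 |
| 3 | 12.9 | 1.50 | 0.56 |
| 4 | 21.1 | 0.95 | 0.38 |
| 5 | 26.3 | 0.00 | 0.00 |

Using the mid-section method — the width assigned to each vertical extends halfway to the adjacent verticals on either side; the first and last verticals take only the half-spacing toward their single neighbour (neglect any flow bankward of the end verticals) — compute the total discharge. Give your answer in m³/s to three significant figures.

12.4 m³/s

w_2 = (12.9 − 0.0)/2 = 6.45 m; q_2 = 0.42 × 0.75 × 6.45 = 2.032 m³/s
w_3 = (21.1 − 2.1)/2 = 9.5 m; q_3 = 0.56 × 1.50 × 9.5 = 7.980 m³/s
w_4 = (26.3 − 12.9)/2 = 6.7 m; q_4 = 0.38 × 0.95 × 6.7 = 2.419 m³/s
Stations 1, 5 contribute zero (depth or velocity is 0).
Q = Σ qᵢ = 12.43 m³/s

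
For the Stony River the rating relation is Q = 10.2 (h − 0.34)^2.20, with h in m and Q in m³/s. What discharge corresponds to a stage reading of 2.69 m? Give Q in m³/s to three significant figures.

66.8 m³/s

Q = 10.2 × (2.69 − 0.34)^2.20 = 10.2 × 2.35^2.20 = 66.83 m³/s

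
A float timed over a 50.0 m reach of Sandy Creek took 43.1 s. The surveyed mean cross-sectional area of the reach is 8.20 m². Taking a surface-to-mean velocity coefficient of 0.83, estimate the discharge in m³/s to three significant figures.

v_surface = L / t̄ = 50.0 / 43.1 = 1.160 m/s
v_mean = 0.83 × 1.160 = 0.9629 m/s
Q = A × v_mean = 8.20 × 0.9629 = 7.896 m³/s

7.90 m³/s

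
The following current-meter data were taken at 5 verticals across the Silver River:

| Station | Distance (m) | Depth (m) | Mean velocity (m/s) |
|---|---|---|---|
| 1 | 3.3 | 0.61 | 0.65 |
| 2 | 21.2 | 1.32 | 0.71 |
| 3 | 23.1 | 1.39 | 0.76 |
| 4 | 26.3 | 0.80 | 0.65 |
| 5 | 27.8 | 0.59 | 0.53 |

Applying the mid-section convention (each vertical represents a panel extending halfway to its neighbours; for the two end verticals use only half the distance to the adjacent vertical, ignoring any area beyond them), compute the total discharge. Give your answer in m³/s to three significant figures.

w_1 = (21.2 − 3.3)/2 = 8.95 m; q_1 = 0.65 × 0.61 × 8.95 = 3.549 m³/s
w_2 = (23.1 − 3.3)/2 = 9.9 m; q_2 = 0.71 × 1.32 × 9.9 = 9.278 m³/s
w_3 = (26.3 − 21.2)/2 = 2.55 m; q_3 = 0.76 × 1.39 × 2.55 = 2.694 m³/s
w_4 = (27.8 − 23.1)/2 = 2.35 m; q_4 = 0.65 × 0.80 × 2.35 = 1.222 m³/s
w_5 = (27.8 − 26.3)/2 = 0.75 m; q_5 = 0.53 × 0.59 × 0.75 = 0.2345 m³/s
Q = Σ qᵢ = 16.98 m³/s

17.0 m³/s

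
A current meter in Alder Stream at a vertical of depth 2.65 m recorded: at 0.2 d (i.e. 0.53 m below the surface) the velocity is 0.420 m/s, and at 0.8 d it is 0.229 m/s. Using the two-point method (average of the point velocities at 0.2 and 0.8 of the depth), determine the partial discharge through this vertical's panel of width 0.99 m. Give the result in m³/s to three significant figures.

0.851 m³/s

v̄ = (0.420 + 0.229) / 2 = 0.3245 m/s
q = v̄ × d × w = 0.3245 × 2.65 × 0.99 = 0.8513 m³/s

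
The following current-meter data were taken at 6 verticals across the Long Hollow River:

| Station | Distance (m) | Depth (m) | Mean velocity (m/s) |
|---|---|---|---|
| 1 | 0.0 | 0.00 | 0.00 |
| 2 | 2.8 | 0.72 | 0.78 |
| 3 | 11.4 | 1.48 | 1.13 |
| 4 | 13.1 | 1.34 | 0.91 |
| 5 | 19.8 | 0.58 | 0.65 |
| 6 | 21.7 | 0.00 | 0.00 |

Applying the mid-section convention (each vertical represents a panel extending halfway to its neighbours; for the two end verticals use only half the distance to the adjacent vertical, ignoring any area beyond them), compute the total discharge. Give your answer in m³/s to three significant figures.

w_2 = (11.4 − 0.0)/2 = 5.7 m; q_2 = 0.78 × 0.72 × 5.7 = 3.201 m³/s
w_3 = (13.1 − 2.8)/2 = 5.15 m; q_3 = 1.13 × 1.48 × 5.15 = 8.613 m³/s
w_4 = (19.8 − 11.4)/2 = 4.2 m; q_4 = 0.91 × 1.34 × 4.2 = 5.121 m³/s
w_5 = (21.7 − 13.1)/2 = 4.3 m; q_5 = 0.65 × 0.58 × 4.3 = 1.621 m³/s
Stations 1, 6 contribute zero (depth or velocity is 0).
Q = Σ qᵢ = 18.56 m³/s

18.6 m³/s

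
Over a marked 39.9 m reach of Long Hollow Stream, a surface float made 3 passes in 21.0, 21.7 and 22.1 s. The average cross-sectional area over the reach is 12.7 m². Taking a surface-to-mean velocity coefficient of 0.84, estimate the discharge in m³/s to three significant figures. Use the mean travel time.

t̄ = (21.0 + 21.7 + 22.1) / 3 = 21.6 s
v_surface = L / t̄ = 39.9 / 21.6 = 1.847 m/s
v_mean = 0.84 × 1.847 = 1.552 m/s
Q = A × v_mean = 12.7 × 1.552 = 19.71 m³/s

19.7 m³/s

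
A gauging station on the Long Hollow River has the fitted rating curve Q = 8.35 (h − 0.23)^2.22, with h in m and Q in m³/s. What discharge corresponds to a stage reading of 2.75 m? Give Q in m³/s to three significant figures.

65.0 m³/s

Q = 8.35 × (2.75 − 0.23)^2.22 = 8.35 × 2.52^2.22 = 64.98 m³/s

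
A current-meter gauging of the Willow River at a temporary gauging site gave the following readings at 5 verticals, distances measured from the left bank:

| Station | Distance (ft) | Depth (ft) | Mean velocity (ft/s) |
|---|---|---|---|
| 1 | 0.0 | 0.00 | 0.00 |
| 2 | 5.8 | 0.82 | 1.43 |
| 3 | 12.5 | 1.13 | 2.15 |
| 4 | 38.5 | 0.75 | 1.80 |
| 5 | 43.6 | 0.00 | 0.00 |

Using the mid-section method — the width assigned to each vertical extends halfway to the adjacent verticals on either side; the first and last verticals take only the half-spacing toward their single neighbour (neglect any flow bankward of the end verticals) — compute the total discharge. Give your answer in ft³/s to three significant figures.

w_2 = (12.5 − 0.0)/2 = 6.25 ft; q_2 = 1.43 × 0.82 × 6.25 = 7.329 ft³/s
w_3 = (38.5 − 5.8)/2 = 16.35 ft; q_3 = 2.15 × 1.13 × 16.35 = 39.72 ft³/s
w_4 = (43.6 − 12.5)/2 = 15.55 ft; q_4 = 1.80 × 0.75 × 15.55 = 20.99 ft³/s
Stations 1, 5 contribute zero (depth or velocity is 0).
Q = Σ qᵢ = 68.04 ft³/s

68.0 ft³/s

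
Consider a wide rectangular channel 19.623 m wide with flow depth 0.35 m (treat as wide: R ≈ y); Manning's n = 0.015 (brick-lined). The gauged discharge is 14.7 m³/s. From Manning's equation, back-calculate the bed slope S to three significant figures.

0.00418

A = b·y = 19.623 × 0.35 = 6.868 m²
Wide channel: R ≈ y = 0.35 m
S = (Q·n / (1·A·R^(2/3)))² = (14.7×0.015 / (1×6.868×0.4966))² = 0.004179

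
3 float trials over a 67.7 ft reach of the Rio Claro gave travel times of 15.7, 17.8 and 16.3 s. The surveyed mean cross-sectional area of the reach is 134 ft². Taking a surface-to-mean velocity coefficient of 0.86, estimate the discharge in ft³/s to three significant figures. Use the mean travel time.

470 ft³/s

t̄ = (15.7 + 17.8 + 16.3) / 3 = 16.6 s
v_surface = L / t̄ = 67.7 / 16.6 = 4.078 ft/s
v_mean = 0.86 × 4.078 = 3.507 ft/s
Q = A × v_mean = 134 × 3.507 = 470.0 ft³/s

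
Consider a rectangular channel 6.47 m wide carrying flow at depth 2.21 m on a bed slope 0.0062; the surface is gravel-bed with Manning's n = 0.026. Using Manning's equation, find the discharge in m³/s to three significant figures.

51.9 m³/s

A = b·y = 6.47 × 2.21 = 14.30 m²
P = b + 2y = 6.47 + 2×2.21 = 10.89 m
R = A/P = 14.30/10.89 = 1.313 m
Q = (1/n)·A·R^(2/3)·S^(1/2) = (1/0.026) × 14.30 × 1.313^(2/3) × 0.0062^(1/2) = 51.92 m³/s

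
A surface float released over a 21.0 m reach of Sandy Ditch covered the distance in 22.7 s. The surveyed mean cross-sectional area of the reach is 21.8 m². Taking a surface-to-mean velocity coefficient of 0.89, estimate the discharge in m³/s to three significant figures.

v_surface = L / t̄ = 21.0 / 22.7 = 0.9251 m/s
v_mean = 0.89 × 0.9251 = 0.8233 m/s
Q = A × v_mean = 21.8 × 0.8233 = 17.95 m³/s

17.9 m³/s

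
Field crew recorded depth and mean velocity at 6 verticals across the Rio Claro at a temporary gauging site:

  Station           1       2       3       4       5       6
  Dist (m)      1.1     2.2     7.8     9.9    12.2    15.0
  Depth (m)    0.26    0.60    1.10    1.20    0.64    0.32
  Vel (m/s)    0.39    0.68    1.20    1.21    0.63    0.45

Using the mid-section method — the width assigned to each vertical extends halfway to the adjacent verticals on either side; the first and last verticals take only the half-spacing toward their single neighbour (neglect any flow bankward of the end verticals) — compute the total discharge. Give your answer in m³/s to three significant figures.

w_1 = (2.2 − 1.1)/2 = 0.55 m; q_1 = 0.39 × 0.26 × 0.55 = 0.05577 m³/s
w_2 = (7.8 − 1.1)/2 = 3.35 m; q_2 = 0.68 × 0.60 × 3.35 = 1.367 m³/s
w_3 = (9.9 − 2.2)/2 = 3.85 m; q_3 = 1.20 × 1.10 × 3.85 = 5.082 m³/s
w_4 = (12.2 − 7.8)/2 = 2.2 m; q_4 = 1.21 × 1.20 × 2.2 = 3.194 m³/s
w_5 = (15.0 − 9.9)/2 = 2.55 m; q_5 = 0.63 × 0.64 × 2.55 = 1.028 m³/s
w_6 = (15.0 − 12.2)/2 = 1.4 m; q_6 = 0.45 × 0.32 × 1.4 = 0.2016 m³/s
Q = Σ qᵢ = 10.93 m³/s

10.9 m³/s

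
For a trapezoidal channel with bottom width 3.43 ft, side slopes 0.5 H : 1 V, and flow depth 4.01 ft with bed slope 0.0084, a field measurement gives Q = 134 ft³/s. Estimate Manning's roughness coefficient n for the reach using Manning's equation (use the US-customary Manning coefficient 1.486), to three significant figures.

0.0323

A = (b + z·y)·y = (3.43 + 0.5×4.01)×4.01 = 21.79 ft²
P = b + 2y√(1+z²) = 3.43 + 2×4.01×√(1+0.5²) = 12.40 ft
R = A/P = 21.79/12.40 = 1.758 ft
n = (1.486/Q)·A·R^(2/3)·S^(1/2) = (1.486/134) × 21.79 × 1.457 × 0.09165 = 0.03227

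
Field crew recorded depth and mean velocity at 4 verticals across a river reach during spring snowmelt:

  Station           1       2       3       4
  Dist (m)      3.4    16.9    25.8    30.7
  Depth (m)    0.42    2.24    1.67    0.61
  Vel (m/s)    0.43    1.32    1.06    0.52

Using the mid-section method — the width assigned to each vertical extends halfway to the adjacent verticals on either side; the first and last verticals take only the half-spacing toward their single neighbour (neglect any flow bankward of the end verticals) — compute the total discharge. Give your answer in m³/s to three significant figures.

47.3 m³/s

w_1 = (16.9 − 3.4)/2 = 6.75 m; q_1 = 0.43 × 0.42 × 6.75 = 1.219 m³/s
w_2 = (25.8 − 3.4)/2 = 11.2 m; q_2 = 1.32 × 2.24 × 11.2 = 33.12 m³/s
w_3 = (30.7 − 16.9)/2 = 6.9 m; q_3 = 1.06 × 1.67 × 6.9 = 12.21 m³/s
w_4 = (30.7 − 25.8)/2 = 2.45 m; q_4 = 0.52 × 0.61 × 2.45 = 0.7771 m³/s
Q = Σ qᵢ = 47.33 m³/s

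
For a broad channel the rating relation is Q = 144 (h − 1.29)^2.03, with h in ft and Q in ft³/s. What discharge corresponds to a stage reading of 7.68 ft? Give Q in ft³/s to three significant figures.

6220 ft³/s

Q = 144 × (7.68 − 1.29)^2.03 = 144 × 6.39^2.03 = 6216 ft³/s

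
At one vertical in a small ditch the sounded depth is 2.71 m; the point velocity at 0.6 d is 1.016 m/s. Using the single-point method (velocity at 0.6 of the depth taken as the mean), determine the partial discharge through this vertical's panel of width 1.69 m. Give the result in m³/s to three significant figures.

v̄ = v₀.₆ = 1.016 m/s
q = v̄ × d × w = 1.016 × 2.71 × 1.69 = 4.653 m³/s

4.65 m³/s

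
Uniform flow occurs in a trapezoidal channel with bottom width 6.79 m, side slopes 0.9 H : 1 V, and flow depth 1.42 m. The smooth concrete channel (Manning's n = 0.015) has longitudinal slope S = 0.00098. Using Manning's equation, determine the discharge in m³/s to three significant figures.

25.2 m³/s

A = (b + z·y)·y = (6.79 + 0.9×1.42)×1.42 = 11.46 m²
P = b + 2y√(1+z²) = 6.79 + 2×1.42×√(1+0.9²) = 10.61 m
R = A/P = 11.46/10.61 = 1.080 m
Q = (1/n)·A·R^(2/3)·S^(1/2) = (1/0.015) × 11.46 × 1.080^(2/3) × 0.00098^(1/2) = 25.16 m³/s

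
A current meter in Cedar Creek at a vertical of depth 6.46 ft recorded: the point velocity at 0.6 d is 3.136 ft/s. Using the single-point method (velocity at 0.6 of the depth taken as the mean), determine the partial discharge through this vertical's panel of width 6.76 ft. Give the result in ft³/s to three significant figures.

v̄ = v₀.₆ = 3.136 ft/s
q = v̄ × d × w = 3.136 × 6.46 × 6.76 = 136.9 ft³/s

137 ft³/s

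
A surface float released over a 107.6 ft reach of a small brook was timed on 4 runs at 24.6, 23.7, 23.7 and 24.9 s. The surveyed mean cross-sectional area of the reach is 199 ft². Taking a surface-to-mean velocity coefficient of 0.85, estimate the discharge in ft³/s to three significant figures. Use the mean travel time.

751 ft³/s

t̄ = (24.6 + 23.7 + 23.7 + 24.9) / 4 = 24.225 s
v_surface = L / t̄ = 107.6 / 24.225 = 4.442 ft/s
v_mean = 0.85 × 4.442 = 3.775 ft/s
Q = A × v_mean = 199 × 3.775 = 751.3 ft³/s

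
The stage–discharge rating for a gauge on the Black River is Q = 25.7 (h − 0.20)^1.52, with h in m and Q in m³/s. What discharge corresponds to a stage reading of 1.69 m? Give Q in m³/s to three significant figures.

47.1 m³/s

Q = 25.7 × (1.69 − 0.20)^1.52 = 25.7 × 1.49^1.52 = 47.12 m³/s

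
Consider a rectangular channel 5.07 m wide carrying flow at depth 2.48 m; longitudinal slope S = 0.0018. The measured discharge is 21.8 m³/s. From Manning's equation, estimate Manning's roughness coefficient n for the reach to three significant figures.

0.0284

A = b·y = 5.07 × 2.48 = 12.57 m²
P = b + 2y = 5.07 + 2×2.48 = 10.03 m
R = A/P = 12.57/10.03 = 1.254 m
n = (1/Q)·A·R^(2/3)·S^(1/2) = (1/21.8) × 12.57 × 1.163 × 0.04243 = 0.02845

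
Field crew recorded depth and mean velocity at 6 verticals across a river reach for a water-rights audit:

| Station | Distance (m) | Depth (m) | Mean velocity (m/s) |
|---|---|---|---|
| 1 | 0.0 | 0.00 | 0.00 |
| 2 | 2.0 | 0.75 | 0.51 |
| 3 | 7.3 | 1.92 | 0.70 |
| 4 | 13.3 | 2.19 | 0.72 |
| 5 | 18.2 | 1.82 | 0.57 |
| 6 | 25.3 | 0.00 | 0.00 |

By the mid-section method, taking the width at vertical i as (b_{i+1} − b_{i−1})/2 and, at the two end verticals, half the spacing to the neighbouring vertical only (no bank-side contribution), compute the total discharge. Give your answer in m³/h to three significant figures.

w_2 = (7.3 − 0.0)/2 = 3.65 m; q_2 = 0.51 × 0.75 × 3.65 = 1.396 m³/s
w_3 = (13.3 − 2.0)/2 = 5.65 m; q_3 = 0.70 × 1.92 × 5.65 = 7.594 m³/s
w_4 = (18.2 − 7.3)/2 = 5.45 m; q_4 = 0.72 × 2.19 × 5.45 = 8.594 m³/s
w_5 = (25.3 − 13.3)/2 = 6 m; q_5 = 0.57 × 1.82 × 6 = 6.224 m³/s
Stations 1, 6 contribute zero (depth or velocity is 0).
Q = Σ qᵢ = 23.81 m³/s
= 23.81 × 3600 = 85710 m³/h

85700 m³/h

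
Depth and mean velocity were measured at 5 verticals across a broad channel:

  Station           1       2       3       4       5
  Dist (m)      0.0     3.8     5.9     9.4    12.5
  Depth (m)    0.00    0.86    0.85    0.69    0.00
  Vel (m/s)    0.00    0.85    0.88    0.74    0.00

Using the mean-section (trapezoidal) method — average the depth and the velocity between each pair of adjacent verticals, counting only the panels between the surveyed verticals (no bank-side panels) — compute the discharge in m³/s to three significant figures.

4.83 m³/s

Panel 1-2: Δb = 3.8 m, d̄ = (0.00+0.86)/2 = 0.43, v̄ = (0.00+0.85)/2 = 0.425 → q = 3.8×0.43×0.425 = 0.6945 m³/s
Panel 2-3: Δb = 2.1 m, d̄ = (0.86+0.85)/2 = 0.855, v̄ = (0.85+0.88)/2 = 0.865 → q = 2.1×0.855×0.865 = 1.553 m³/s
Panel 3-4: Δb = 3.5 m, d̄ = (0.85+0.69)/2 = 0.77, v̄ = (0.88+0.74)/2 = 0.81 → q = 3.5×0.77×0.81 = 2.183 m³/s
Panel 4-5: Δb = 3.1 m, d̄ = (0.69+0.00)/2 = 0.345, v̄ = (0.74+0.00)/2 = 0.37 → q = 3.1×0.345×0.37 = 0.3957 m³/s
Q = Σ q = 4.826 m³/s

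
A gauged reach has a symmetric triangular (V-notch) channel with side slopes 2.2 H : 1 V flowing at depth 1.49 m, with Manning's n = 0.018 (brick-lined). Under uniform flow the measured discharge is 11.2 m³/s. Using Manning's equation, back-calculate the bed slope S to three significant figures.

0.00286

A = z·y² = 2.2×1.49² = 4.884 m²
P = 2y√(1+z²) = 2×1.49×√(1+2.2²) = 7.201 m
R = A/P = 4.884/7.201 = 0.6782 m
S = (Q·n / (1·A·R^(2/3)))² = (11.2×0.018 / (1×4.884×0.7719))² = 0.002859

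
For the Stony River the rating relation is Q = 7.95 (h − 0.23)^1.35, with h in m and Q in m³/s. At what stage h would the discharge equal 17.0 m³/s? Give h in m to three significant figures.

1.99 m

h − h₀ = (Q/C)^(1/b) = (17.0/7.95)^(1/1.35) = 1.756 m
h = 0.23 + 1.756 = 1.986 m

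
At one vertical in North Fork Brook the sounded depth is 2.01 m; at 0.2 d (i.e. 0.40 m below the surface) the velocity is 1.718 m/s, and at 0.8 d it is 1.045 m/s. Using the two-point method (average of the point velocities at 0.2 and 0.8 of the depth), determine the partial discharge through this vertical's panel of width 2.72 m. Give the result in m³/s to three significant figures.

v̄ = (1.718 + 1.045) / 2 = 1.382 m/s
q = v̄ × d × w = 1.382 × 2.01 × 2.72 = 7.553 m³/s

7.55 m³/s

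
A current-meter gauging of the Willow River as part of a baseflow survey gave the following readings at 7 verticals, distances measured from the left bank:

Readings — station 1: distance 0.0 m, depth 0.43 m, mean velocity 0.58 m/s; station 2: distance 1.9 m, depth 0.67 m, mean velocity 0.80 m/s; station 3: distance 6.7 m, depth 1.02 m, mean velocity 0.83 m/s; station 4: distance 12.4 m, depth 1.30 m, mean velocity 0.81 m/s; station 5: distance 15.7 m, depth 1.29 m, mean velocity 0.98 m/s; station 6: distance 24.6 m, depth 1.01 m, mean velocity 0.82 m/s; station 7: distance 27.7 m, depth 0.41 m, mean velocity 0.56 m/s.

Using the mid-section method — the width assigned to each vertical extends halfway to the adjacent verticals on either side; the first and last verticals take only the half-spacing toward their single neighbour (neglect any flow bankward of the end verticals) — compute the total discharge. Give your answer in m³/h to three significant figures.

w_1 = (1.9 − 0.0)/2 = 0.95 m; q_1 = 0.58 × 0.43 × 0.95 = 0.2369 m³/s
w_2 = (6.7 − 0.0)/2 = 3.35 m; q_2 = 0.80 × 0.67 × 3.35 = 1.796 m³/s
w_3 = (12.4 − 1.9)/2 = 5.25 m; q_3 = 0.83 × 1.02 × 5.25 = 4.445 m³/s
w_4 = (15.7 − 6.7)/2 = 4.5 m; q_4 = 0.81 × 1.30 × 4.5 = 4.739 m³/s
w_5 = (24.6 − 12.4)/2 = 6.1 m; q_5 = 0.98 × 1.29 × 6.1 = 7.712 m³/s
w_6 = (27.7 − 15.7)/2 = 6 m; q_6 = 0.82 × 1.01 × 6 = 4.969 m³/s
w_7 = (27.7 − 24.6)/2 = 1.55 m; q_7 = 0.56 × 0.41 × 1.55 = 0.3559 m³/s
Q = Σ qᵢ = 24.25 m³/s
= 24.25 × 3600 = 87310 m³/h

87300 m³/h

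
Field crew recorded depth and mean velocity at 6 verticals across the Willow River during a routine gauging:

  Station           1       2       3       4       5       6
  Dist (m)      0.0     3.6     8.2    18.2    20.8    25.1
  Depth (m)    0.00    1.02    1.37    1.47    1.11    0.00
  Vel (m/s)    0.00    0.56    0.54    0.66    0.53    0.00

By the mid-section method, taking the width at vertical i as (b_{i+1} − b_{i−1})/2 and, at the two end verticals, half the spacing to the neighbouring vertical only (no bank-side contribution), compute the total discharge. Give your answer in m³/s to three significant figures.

15.9 m³/s

w_2 = (8.2 − 0.0)/2 = 4.1 m; q_2 = 0.56 × 1.02 × 4.1 = 2.342 m³/s
w_3 = (18.2 − 3.6)/2 = 7.3 m; q_3 = 0.54 × 1.37 × 7.3 = 5.401 m³/s
w_4 = (20.8 − 8.2)/2 = 6.3 m; q_4 = 0.66 × 1.47 × 6.3 = 6.112 m³/s
w_5 = (25.1 − 18.2)/2 = 3.45 m; q_5 = 0.53 × 1.11 × 3.45 = 2.030 m³/s
Stations 1, 6 contribute zero (depth or velocity is 0).
Q = Σ qᵢ = 15.88 m³/s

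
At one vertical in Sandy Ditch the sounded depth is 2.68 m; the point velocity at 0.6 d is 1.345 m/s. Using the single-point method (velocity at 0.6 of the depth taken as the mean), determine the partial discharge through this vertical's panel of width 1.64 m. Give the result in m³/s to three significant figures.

v̄ = v₀.₆ = 1.345 m/s
q = v̄ × d × w = 1.345 × 2.68 × 1.64 = 5.912 m³/s

5.91 m³/s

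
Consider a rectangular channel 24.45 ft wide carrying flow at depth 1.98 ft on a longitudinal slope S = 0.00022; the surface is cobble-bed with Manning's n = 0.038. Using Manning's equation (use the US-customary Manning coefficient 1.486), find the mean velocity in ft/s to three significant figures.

0.827 ft/s

A = b·y = 24.45 × 1.98 = 48.41 ft²
P = b + 2y = 24.45 + 2×1.98 = 28.41 ft
R = A/P = 48.41/28.41 = 1.704 ft
Q = (1.486/n)·A·R^(2/3)·S^(1/2) = (1.486/0.038) × 48.41 × 1.704^(2/3) × 0.00022^(1/2) = 40.06 ft³/s
V = Q/A = 40.06/48.41 = 0.8275 ft/s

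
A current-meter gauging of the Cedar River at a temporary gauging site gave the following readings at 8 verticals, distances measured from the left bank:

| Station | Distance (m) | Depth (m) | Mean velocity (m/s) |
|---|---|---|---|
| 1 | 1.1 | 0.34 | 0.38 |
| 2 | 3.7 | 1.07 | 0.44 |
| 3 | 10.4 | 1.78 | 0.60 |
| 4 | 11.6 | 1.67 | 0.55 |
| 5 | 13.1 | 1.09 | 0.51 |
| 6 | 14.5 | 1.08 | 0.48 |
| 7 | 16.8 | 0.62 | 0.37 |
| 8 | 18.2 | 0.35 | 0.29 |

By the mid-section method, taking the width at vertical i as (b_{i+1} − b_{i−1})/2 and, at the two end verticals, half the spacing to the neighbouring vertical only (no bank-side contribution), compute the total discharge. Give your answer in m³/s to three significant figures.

10.1 m³/s

w_1 = (3.7 − 1.1)/2 = 1.3 m; q_1 = 0.38 × 0.34 × 1.3 = 0.1680 m³/s
w_2 = (10.4 − 1.1)/2 = 4.65 m; q_2 = 0.44 × 1.07 × 4.65 = 2.189 m³/s
w_3 = (11.6 − 3.7)/2 = 3.95 m; q_3 = 0.60 × 1.78 × 3.95 = 4.219 m³/s
w_4 = (13.1 − 10.4)/2 = 1.35 m; q_4 = 0.55 × 1.67 × 1.35 = 1.240 m³/s
w_5 = (14.5 − 11.6)/2 = 1.45 m; q_5 = 0.51 × 1.09 × 1.45 = 0.8061 m³/s
w_6 = (16.8 − 13.1)/2 = 1.85 m; q_6 = 0.48 × 1.08 × 1.85 = 0.9590 m³/s
w_7 = (18.2 − 14.5)/2 = 1.85 m; q_7 = 0.37 × 0.62 × 1.85 = 0.4244 m³/s
w_8 = (18.2 − 16.8)/2 = 0.7 m; q_8 = 0.29 × 0.35 × 0.7 = 0.07105 m³/s
Q = Σ qᵢ = 10.08 m³/s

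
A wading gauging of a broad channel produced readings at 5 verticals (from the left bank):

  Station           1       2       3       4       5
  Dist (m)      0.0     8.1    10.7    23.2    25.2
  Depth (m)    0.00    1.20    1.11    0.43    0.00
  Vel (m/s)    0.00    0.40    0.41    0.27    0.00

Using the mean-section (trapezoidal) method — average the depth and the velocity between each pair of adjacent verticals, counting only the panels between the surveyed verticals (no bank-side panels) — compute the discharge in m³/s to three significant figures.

5.52 m³/s

Panel 1-2: Δb = 8.1 m, d̄ = (0.00+1.20)/2 = 0.6, v̄ = (0.00+0.40)/2 = 0.2 → q = 8.1×0.6×0.2 = 0.9720 m³/s
Panel 2-3: Δb = 2.6 m, d̄ = (1.20+1.11)/2 = 1.155, v̄ = (0.40+0.41)/2 = 0.405 → q = 2.6×1.155×0.405 = 1.216 m³/s
Panel 3-4: Δb = 12.5 m, d̄ = (1.11+0.43)/2 = 0.77, v̄ = (0.41+0.27)/2 = 0.34 → q = 12.5×0.77×0.34 = 3.273 m³/s
Panel 4-5: Δb = 2 m, d̄ = (0.43+0.00)/2 = 0.215, v̄ = (0.27+0.00)/2 = 0.135 → q = 2×0.215×0.135 = 0.05805 m³/s
Q = Σ q = 5.519 m³/s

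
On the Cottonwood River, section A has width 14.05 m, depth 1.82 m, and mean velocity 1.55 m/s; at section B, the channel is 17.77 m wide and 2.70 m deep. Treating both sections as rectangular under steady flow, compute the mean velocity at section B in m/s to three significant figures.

Q = A₁V₁ = (14.05×1.82) × 1.55 = 39.64 m³/s
A₂ = 17.77 × 2.70 = 47.98 m²
V₂ = Q/A₂ = 39.64/47.98 = 0.8261 m/s

0.826 m/s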